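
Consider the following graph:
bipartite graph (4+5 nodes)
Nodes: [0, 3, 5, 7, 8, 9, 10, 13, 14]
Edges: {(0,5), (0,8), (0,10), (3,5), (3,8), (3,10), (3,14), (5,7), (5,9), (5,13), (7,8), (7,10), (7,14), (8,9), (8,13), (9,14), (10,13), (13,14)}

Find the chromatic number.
Clique number ω(G) = 2 (lower bound: χ ≥ ω).
The graph is bipartite (no odd cycle), so 2 colors suffice: χ(G) = 2.
A valid 2-coloring: color 1: [5, 8, 10, 14]; color 2: [0, 3, 7, 9, 13].

χ(G) = 2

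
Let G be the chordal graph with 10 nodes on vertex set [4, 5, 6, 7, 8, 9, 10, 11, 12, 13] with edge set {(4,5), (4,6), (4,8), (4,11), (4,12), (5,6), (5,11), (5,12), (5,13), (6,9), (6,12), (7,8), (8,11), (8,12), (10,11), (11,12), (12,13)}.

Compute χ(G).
Clique number ω(G) = 4 (lower bound: χ ≥ ω).
The clique on [4, 8, 11, 12] has size 4, forcing χ ≥ 4, and the coloring below uses 4 colors, so χ(G) = 4.
A valid 4-coloring: color 1: [7, 9, 10, 12]; color 2: [4, 13]; color 3: [6, 11]; color 4: [5, 8].

χ(G) = 4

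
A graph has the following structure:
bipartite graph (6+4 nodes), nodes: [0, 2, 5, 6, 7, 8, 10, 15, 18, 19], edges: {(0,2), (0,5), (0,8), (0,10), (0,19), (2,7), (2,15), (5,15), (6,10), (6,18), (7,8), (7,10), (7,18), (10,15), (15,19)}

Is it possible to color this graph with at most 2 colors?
Yes, G is 2-colorable

A valid 2-coloring: color 1: [0, 6, 7, 15]; color 2: [2, 5, 8, 10, 18, 19].
(χ(G) = 2 ≤ 2.)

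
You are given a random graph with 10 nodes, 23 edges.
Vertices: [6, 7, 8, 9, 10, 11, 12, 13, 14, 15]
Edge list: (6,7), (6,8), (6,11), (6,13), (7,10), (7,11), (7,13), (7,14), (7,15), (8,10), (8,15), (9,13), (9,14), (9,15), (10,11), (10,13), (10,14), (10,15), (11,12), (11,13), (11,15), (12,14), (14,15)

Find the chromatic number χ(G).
Clique number ω(G) = 4 (lower bound: χ ≥ ω).
The clique on [7, 10, 11, 13] has size 4, forcing χ ≥ 4, and the coloring below uses 4 colors, so χ(G) = 4.
A valid 4-coloring: color 1: [6, 9, 10, 12]; color 2: [8, 11, 14]; color 3: [13, 15]; color 4: [7].

χ(G) = 4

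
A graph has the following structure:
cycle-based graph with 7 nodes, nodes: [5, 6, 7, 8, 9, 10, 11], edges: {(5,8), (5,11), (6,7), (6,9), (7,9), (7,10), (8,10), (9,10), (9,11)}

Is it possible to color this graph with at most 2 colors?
The clique on vertices [7, 9, 10] has size 3 > 2, so it alone needs 3 colors.

No, G is not 2-colorable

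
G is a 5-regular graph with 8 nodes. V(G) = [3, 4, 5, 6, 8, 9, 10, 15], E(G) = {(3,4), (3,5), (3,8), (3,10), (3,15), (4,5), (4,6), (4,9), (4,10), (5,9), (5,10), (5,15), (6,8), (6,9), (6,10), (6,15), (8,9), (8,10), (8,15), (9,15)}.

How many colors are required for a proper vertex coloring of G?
χ(G) = 4

Clique number ω(G) = 4 (lower bound: χ ≥ ω).
The clique on [6, 8, 9, 15] has size 4, forcing χ ≥ 4, and the coloring below uses 4 colors, so χ(G) = 4.
A valid 4-coloring: color 1: [4, 8]; color 2: [10, 15]; color 3: [3, 9]; color 4: [5, 6].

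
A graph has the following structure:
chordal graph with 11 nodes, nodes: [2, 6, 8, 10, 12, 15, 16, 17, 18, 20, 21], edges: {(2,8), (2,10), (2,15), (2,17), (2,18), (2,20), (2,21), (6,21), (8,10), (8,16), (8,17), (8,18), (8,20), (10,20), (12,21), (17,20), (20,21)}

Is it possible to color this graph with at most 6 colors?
A valid 6-coloring: color 1: [2, 6, 12, 16]; color 2: [8, 15, 21]; color 3: [18, 20]; color 4: [10, 17].
(χ(G) = 4 ≤ 6.)

Yes, G is 6-colorable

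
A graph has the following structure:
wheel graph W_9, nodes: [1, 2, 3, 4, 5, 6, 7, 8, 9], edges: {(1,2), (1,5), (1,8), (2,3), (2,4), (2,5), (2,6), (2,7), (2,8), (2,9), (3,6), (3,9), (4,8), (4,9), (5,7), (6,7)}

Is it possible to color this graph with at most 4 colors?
A valid 4-coloring: color 1: [2]; color 2: [1, 3, 4, 7]; color 3: [5, 6, 8, 9].
(χ(G) = 3 ≤ 4.)

Yes, G is 4-colorable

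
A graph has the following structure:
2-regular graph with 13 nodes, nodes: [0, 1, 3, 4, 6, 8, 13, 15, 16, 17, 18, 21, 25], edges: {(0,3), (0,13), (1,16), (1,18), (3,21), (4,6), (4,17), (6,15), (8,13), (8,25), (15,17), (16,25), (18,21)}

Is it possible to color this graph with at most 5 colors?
A valid 5-coloring: color 1: [1, 3, 6, 13, 17, 25]; color 2: [0, 4, 8, 15, 16, 21]; color 3: [18].
(χ(G) = 3 ≤ 5.)

Yes, G is 5-colorable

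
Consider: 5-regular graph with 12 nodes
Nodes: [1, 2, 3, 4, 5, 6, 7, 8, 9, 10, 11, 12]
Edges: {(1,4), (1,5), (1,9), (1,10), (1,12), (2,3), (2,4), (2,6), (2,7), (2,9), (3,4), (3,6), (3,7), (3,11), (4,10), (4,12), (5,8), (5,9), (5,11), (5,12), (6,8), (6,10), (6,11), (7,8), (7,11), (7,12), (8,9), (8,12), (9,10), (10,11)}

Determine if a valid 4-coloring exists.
A valid 4-coloring: color 1: [4, 6, 7, 9]; color 2: [2, 11, 12]; color 3: [3, 5, 10]; color 4: [1, 8].
(χ(G) = 4 ≤ 4.)

Yes, G is 4-colorable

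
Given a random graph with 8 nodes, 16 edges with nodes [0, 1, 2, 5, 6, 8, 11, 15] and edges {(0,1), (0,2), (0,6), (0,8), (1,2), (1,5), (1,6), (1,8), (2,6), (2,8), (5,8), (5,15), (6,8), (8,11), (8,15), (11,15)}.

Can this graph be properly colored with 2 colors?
No, G is not 2-colorable

The clique on vertices [0, 1, 2, 6, 8] has size 5 > 2, so it alone needs 5 colors.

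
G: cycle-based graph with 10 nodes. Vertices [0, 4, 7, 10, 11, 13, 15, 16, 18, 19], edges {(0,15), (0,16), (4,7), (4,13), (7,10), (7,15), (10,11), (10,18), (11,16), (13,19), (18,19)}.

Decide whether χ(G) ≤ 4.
Yes, G is 4-colorable

A valid 4-coloring: color 1: [0, 7, 11, 13, 18]; color 2: [4, 10, 15, 16, 19].
(χ(G) = 2 ≤ 4.)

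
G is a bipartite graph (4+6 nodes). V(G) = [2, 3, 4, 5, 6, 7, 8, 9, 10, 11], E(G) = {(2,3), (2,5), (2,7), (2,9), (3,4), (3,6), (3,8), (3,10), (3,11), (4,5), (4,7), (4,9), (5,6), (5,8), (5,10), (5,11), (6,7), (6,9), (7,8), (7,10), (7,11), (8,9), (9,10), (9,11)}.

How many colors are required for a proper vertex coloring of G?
χ(G) = 2

Clique number ω(G) = 2 (lower bound: χ ≥ ω).
The graph is bipartite (no odd cycle), so 2 colors suffice: χ(G) = 2.
A valid 2-coloring: color 1: [3, 5, 7, 9]; color 2: [2, 4, 6, 8, 10, 11].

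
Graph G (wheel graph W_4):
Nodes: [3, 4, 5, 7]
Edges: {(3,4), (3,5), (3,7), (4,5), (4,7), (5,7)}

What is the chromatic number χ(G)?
χ(G) = 4

Clique number ω(G) = 4 (lower bound: χ ≥ ω).
The clique on [3, 4, 5, 7] has size 4, forcing χ ≥ 4, and the coloring below uses 4 colors, so χ(G) = 4.
A valid 4-coloring: color 1: [3]; color 2: [7]; color 3: [4]; color 4: [5].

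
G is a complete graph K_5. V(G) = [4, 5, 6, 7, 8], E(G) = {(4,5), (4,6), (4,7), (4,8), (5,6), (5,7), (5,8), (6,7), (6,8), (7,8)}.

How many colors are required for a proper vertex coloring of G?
Clique number ω(G) = 5 (lower bound: χ ≥ ω).
The clique on [4, 5, 6, 7, 8] has size 5, forcing χ ≥ 5, and the coloring below uses 5 colors, so χ(G) = 5.
A valid 5-coloring: color 1: [4]; color 2: [5]; color 3: [7]; color 4: [6]; color 5: [8].

χ(G) = 5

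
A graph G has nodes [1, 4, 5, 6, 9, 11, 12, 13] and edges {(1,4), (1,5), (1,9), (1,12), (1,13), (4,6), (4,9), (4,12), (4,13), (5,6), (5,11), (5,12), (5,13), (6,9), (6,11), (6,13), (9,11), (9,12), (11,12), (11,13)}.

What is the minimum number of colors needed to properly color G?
χ(G) = 4

Clique number ω(G) = 4 (lower bound: χ ≥ ω).
The clique on [1, 4, 9, 12] has size 4, forcing χ ≥ 4, and the coloring below uses 4 colors, so χ(G) = 4.
A valid 4-coloring: color 1: [12, 13]; color 2: [4, 11]; color 3: [1, 6]; color 4: [5, 9].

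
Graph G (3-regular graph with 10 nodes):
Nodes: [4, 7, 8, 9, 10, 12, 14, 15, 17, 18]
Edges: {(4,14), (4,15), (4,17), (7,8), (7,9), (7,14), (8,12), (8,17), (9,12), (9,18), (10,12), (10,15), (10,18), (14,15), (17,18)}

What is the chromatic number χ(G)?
Clique number ω(G) = 3 (lower bound: χ ≥ ω).
The clique on [4, 14, 15] has size 3, forcing χ ≥ 3, and the coloring below uses 3 colors, so χ(G) = 3.
A valid 3-coloring: color 1: [4, 7, 12, 18]; color 2: [9, 10, 14, 17]; color 3: [8, 15].

χ(G) = 3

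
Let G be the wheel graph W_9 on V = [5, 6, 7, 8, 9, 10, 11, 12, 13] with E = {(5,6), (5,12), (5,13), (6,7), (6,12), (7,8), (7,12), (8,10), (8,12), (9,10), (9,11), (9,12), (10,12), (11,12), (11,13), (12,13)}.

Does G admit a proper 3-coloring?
Yes, G is 3-colorable

A valid 3-coloring: color 1: [12]; color 2: [6, 8, 9, 13]; color 3: [5, 7, 10, 11].
(χ(G) = 3 ≤ 3.)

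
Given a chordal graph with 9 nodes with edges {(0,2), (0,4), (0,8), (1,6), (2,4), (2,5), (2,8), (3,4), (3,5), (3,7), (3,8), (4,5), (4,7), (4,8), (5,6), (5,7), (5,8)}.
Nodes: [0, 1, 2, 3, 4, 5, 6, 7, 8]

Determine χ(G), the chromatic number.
Clique number ω(G) = 4 (lower bound: χ ≥ ω).
The clique on [0, 2, 4, 8] has size 4, forcing χ ≥ 4, and the coloring below uses 4 colors, so χ(G) = 4.
A valid 4-coloring: color 1: [0, 1, 5]; color 2: [4, 6]; color 3: [7, 8]; color 4: [2, 3].

χ(G) = 4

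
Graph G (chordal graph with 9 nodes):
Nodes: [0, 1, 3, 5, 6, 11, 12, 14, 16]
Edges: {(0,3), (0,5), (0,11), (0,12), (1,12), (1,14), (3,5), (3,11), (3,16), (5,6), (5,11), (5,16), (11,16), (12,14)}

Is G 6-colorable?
A valid 6-coloring: color 1: [5, 12]; color 2: [0, 6, 14, 16]; color 3: [1, 11]; color 4: [3].
(χ(G) = 4 ≤ 6.)

Yes, G is 6-colorable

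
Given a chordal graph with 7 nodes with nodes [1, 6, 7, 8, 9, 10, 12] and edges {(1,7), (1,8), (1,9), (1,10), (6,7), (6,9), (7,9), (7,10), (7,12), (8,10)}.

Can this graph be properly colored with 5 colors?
Yes, G is 5-colorable

A valid 5-coloring: color 1: [7, 8]; color 2: [1, 6, 12]; color 3: [9, 10].
(χ(G) = 3 ≤ 5.)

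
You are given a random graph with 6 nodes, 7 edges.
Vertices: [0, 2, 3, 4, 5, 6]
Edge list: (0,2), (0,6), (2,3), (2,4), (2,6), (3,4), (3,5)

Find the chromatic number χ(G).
χ(G) = 3

Clique number ω(G) = 3 (lower bound: χ ≥ ω).
The clique on [0, 2, 6] has size 3, forcing χ ≥ 3, and the coloring below uses 3 colors, so χ(G) = 3.
A valid 3-coloring: color 1: [2, 5]; color 2: [0, 3]; color 3: [4, 6].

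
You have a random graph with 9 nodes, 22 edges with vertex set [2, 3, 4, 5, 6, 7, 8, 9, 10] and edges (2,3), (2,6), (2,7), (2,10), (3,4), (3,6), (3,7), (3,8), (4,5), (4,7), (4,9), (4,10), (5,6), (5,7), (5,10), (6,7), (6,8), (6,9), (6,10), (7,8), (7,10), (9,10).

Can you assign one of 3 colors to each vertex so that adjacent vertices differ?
The clique on vertices [4, 5, 7, 10] has size 4 > 3, so it alone needs 4 colors.

No, G is not 3-colorable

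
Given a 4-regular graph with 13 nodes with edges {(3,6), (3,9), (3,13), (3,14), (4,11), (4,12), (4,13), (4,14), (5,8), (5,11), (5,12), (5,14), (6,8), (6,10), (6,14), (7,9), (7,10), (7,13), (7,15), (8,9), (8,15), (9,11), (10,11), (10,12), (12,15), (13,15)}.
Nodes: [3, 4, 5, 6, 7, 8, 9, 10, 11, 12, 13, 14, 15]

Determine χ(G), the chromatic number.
Clique number ω(G) = 3 (lower bound: χ ≥ ω).
The clique on [3, 6, 14] has size 3, forcing χ ≥ 3, and the coloring below uses 3 colors, so χ(G) = 3.
A valid 3-coloring: color 1: [5, 6, 9, 13]; color 2: [7, 8, 11, 12, 14]; color 3: [3, 4, 10, 15].

χ(G) = 3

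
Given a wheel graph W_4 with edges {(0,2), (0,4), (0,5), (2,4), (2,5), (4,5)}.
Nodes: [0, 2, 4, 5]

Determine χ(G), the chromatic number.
χ(G) = 4

Clique number ω(G) = 4 (lower bound: χ ≥ ω).
The clique on [0, 2, 4, 5] has size 4, forcing χ ≥ 4, and the coloring below uses 4 colors, so χ(G) = 4.
A valid 4-coloring: color 1: [4]; color 2: [0]; color 3: [5]; color 4: [2].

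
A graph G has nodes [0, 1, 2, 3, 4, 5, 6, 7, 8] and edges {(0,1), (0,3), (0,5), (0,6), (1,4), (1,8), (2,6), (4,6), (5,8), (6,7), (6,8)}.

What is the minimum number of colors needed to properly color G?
Clique number ω(G) = 2 (lower bound: χ ≥ ω).
The graph is bipartite (no odd cycle), so 2 colors suffice: χ(G) = 2.
A valid 2-coloring: color 1: [1, 3, 5, 6]; color 2: [0, 2, 4, 7, 8].

χ(G) = 2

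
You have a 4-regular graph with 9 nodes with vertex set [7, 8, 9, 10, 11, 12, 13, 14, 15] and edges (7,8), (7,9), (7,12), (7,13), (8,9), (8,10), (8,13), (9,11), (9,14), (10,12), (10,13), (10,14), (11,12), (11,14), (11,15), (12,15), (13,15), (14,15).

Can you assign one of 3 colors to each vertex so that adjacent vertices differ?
Suppose a proper 3-coloring c exists. The clique [7, 8, 9] takes 3 distinct colors; by symmetry let c(7) = 1, c(8) = 2, c(9) = 3.
- Vertex 13: neighbors [7, 8] already have colors [1, 2] ⇒ c(13) = 3.
- Vertex 10: neighbors [8, 13] already have colors [2, 3] ⇒ c(10) = 1.
- Vertex 14: neighbors [10, 9] already have colors [1, 3] ⇒ c(14) = 2.
- Vertex 11: neighbors [14, 9] already have colors [2, 3] ⇒ c(11) = 1.
- Vertex 15: neighbors [11, 14, 13] already have colors [1, 2, 3] — all 3 colors blocked. Contradiction.
The forced assignments end in a contradiction, so G has no proper 3-coloring (χ ≥ 4).

No, G is not 3-colorable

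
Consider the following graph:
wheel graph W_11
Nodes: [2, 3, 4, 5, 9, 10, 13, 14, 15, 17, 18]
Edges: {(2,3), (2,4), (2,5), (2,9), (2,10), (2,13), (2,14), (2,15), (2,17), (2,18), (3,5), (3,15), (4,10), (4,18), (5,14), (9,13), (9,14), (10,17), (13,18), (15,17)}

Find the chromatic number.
χ(G) = 3

Clique number ω(G) = 3 (lower bound: χ ≥ ω).
The clique on [2, 3, 5] has size 3, forcing χ ≥ 3, and the coloring below uses 3 colors, so χ(G) = 3.
A valid 3-coloring: color 1: [2]; color 2: [3, 4, 13, 14, 17]; color 3: [5, 9, 10, 15, 18].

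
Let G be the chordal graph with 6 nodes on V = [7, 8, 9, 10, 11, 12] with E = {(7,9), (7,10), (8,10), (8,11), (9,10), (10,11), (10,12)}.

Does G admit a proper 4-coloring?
Yes, G is 4-colorable

A valid 4-coloring: color 1: [10]; color 2: [7, 8, 12]; color 3: [9, 11].
(χ(G) = 3 ≤ 4.)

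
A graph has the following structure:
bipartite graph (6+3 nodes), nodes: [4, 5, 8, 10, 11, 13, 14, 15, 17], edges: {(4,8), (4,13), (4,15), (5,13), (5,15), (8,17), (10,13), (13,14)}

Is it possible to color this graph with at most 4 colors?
Yes, G is 4-colorable

A valid 4-coloring: color 1: [8, 11, 13, 15]; color 2: [4, 5, 10, 14, 17].
(χ(G) = 2 ≤ 4.)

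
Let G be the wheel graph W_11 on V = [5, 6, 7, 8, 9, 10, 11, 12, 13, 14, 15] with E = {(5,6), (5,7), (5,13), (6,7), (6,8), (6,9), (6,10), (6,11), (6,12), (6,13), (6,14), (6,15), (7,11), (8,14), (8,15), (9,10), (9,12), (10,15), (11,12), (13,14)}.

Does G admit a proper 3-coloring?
Yes, G is 3-colorable

A valid 3-coloring: color 1: [6]; color 2: [5, 9, 11, 14, 15]; color 3: [7, 8, 10, 12, 13].
(χ(G) = 3 ≤ 3.)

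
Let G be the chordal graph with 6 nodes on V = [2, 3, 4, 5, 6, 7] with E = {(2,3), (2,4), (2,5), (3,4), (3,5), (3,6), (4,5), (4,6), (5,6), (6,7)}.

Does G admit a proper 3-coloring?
No, G is not 3-colorable

The clique on vertices [2, 3, 4, 5] has size 4 > 3, so it alone needs 4 colors.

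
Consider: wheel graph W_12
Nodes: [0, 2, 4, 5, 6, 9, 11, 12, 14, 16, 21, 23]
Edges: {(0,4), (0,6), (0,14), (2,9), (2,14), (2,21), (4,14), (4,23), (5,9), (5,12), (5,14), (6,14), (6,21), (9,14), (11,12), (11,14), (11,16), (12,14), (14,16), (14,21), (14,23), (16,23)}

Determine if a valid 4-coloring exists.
A valid 4-coloring: color 1: [14]; color 2: [2, 5, 6, 11, 23]; color 3: [4, 9, 12, 16, 21]; color 4: [0].
(χ(G) = 4 ≤ 4.)

Yes, G is 4-colorable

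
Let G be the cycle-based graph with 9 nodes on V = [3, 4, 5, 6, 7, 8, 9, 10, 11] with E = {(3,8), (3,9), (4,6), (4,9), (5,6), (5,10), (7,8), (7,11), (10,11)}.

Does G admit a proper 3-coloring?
A valid 3-coloring: color 1: [6, 7, 9, 10]; color 2: [3, 4, 5, 11]; color 3: [8].
(χ(G) = 3 ≤ 3.)

Yes, G is 3-colorable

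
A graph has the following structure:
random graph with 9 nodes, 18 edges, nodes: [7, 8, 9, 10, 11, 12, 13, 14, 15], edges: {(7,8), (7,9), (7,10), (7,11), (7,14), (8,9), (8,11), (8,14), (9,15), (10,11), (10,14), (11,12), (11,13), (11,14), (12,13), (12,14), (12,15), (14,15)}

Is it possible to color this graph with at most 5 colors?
Yes, G is 5-colorable

A valid 5-coloring: color 1: [9, 13, 14]; color 2: [11, 15]; color 3: [7, 12]; color 4: [8, 10].
(χ(G) = 4 ≤ 5.)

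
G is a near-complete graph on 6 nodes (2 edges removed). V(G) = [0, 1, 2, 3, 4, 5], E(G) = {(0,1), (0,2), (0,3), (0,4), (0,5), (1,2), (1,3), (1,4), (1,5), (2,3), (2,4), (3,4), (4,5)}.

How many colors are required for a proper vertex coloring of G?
Clique number ω(G) = 5 (lower bound: χ ≥ ω).
The clique on [0, 1, 2, 3, 4] has size 5, forcing χ ≥ 5, and the coloring below uses 5 colors, so χ(G) = 5.
A valid 5-coloring: color 1: [4]; color 2: [1]; color 3: [0]; color 4: [2, 5]; color 5: [3].

χ(G) = 5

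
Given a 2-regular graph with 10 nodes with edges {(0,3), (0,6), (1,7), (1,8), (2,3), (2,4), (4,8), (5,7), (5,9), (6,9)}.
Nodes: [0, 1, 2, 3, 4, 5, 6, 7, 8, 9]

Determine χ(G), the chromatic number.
χ(G) = 2

Clique number ω(G) = 2 (lower bound: χ ≥ ω).
The graph is bipartite (no odd cycle), so 2 colors suffice: χ(G) = 2.
A valid 2-coloring: color 1: [0, 2, 7, 8, 9]; color 2: [1, 3, 4, 5, 6].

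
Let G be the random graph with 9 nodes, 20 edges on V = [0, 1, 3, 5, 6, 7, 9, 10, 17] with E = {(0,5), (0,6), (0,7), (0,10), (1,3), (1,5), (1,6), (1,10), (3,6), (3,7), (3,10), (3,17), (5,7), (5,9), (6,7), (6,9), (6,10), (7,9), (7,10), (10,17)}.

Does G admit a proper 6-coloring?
Yes, G is 6-colorable

A valid 6-coloring: color 1: [5, 10]; color 2: [6, 17]; color 3: [1, 7]; color 4: [0, 3, 9].
(χ(G) = 4 ≤ 6.)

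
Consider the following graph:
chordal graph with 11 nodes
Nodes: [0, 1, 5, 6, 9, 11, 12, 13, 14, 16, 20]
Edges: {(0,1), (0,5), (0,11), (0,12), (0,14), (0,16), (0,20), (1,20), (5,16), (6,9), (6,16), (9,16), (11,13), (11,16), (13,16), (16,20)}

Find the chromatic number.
χ(G) = 3

Clique number ω(G) = 3 (lower bound: χ ≥ ω).
The clique on [0, 11, 16] has size 3, forcing χ ≥ 3, and the coloring below uses 3 colors, so χ(G) = 3.
A valid 3-coloring: color 1: [0, 6, 13]; color 2: [1, 12, 14, 16]; color 3: [5, 9, 11, 20].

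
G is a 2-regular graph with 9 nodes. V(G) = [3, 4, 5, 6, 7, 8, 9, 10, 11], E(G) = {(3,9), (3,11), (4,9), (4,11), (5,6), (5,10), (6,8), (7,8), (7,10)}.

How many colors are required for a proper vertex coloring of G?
Clique number ω(G) = 2 (lower bound: χ ≥ ω).
Odd cycle [7, 8, 6, 5, 10] needs 3 colors (χ ≥ 3).
The coloring below uses 3 colors, so χ(G) = 3.
A valid 3-coloring: color 1: [3, 4, 5, 7]; color 2: [8, 9, 10, 11]; color 3: [6].

χ(G) = 3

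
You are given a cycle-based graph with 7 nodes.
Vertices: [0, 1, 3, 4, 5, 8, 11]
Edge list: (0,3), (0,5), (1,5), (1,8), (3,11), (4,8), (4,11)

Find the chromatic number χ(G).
χ(G) = 3

Clique number ω(G) = 2 (lower bound: χ ≥ ω).
Odd cycle [5, 0, 3, 11, 4, 8, 1] needs 3 colors (χ ≥ 3).
The coloring below uses 3 colors, so χ(G) = 3.
A valid 3-coloring: color 1: [3, 5, 8]; color 2: [0, 1, 11]; color 3: [4].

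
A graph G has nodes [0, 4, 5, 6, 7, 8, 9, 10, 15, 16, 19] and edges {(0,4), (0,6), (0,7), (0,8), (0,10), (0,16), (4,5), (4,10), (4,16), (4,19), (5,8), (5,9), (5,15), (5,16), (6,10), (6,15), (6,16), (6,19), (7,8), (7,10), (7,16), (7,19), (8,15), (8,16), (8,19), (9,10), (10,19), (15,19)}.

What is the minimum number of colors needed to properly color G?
χ(G) = 4

Clique number ω(G) = 4 (lower bound: χ ≥ ω).
The clique on [0, 7, 8, 16] has size 4, forcing χ ≥ 4, and the coloring below uses 4 colors, so χ(G) = 4.
A valid 4-coloring: color 1: [0, 5, 19]; color 2: [10, 15, 16]; color 3: [4, 6, 7, 9]; color 4: [8].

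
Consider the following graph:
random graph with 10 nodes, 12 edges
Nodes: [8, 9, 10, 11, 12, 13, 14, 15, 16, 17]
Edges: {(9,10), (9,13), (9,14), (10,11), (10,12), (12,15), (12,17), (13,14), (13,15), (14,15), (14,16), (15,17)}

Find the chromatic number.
Clique number ω(G) = 3 (lower bound: χ ≥ ω).
The clique on [12, 15, 17] has size 3, forcing χ ≥ 3, and the coloring below uses 3 colors, so χ(G) = 3.
A valid 3-coloring: color 1: [8, 10, 14, 17]; color 2: [9, 11, 15, 16]; color 3: [12, 13].

χ(G) = 3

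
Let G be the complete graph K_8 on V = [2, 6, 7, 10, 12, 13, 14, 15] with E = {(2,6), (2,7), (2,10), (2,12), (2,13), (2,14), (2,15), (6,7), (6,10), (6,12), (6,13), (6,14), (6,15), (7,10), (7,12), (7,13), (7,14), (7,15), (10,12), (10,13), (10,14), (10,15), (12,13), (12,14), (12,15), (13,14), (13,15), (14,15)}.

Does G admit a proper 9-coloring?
Yes, G is 9-colorable

A valid 9-coloring: color 1: [2]; color 2: [10]; color 3: [6]; color 4: [15]; color 5: [14]; color 6: [13]; color 7: [12]; color 8: [7].
(χ(G) = 8 ≤ 9.)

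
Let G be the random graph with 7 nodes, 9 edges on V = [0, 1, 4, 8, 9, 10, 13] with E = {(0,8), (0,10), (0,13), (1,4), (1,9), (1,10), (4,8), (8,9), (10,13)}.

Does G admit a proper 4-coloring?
A valid 4-coloring: color 1: [8, 10]; color 2: [0, 1]; color 3: [4, 9, 13].
(χ(G) = 3 ≤ 4.)

Yes, G is 4-colorable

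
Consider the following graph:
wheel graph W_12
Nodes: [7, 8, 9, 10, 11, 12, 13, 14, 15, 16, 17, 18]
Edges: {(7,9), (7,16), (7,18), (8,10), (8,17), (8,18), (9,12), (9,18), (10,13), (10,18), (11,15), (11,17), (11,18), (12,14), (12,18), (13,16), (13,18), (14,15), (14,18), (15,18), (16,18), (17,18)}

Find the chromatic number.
Clique number ω(G) = 3 (lower bound: χ ≥ ω).
Odd cycle [11, 17, 8, 10, 13, 16, 7, 9, 12, 14, 15] needs 3 colors (χ ≥ 3).
Vertex 18 is adjacent to every vertex of [7, 8, 9, 10, 11, 12, 13, 14, 15, 16, 17], which already need 3 colors among themselves, so 18 needs a new color (χ ≥ 4).
The coloring below uses 4 colors, so χ(G) = 4.
A valid 4-coloring: color 1: [18]; color 2: [7, 8, 11, 13, 14]; color 3: [9, 10, 15, 16, 17]; color 4: [12].

χ(G) = 4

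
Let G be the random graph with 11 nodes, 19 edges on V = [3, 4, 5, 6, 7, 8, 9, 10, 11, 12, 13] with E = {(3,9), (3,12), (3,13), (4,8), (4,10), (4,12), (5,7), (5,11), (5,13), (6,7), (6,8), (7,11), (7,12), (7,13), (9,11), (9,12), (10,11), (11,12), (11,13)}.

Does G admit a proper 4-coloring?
A valid 4-coloring: color 1: [3, 4, 6, 11]; color 2: [7, 8, 9, 10]; color 3: [12, 13]; color 4: [5].
(χ(G) = 4 ≤ 4.)

Yes, G is 4-colorable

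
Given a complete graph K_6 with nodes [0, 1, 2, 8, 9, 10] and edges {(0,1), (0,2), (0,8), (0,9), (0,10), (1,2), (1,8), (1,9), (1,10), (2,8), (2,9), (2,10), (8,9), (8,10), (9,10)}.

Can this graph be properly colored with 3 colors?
No, G is not 3-colorable

The clique on vertices [0, 1, 2, 8, 9, 10] has size 6 > 3, so it alone needs 6 colors.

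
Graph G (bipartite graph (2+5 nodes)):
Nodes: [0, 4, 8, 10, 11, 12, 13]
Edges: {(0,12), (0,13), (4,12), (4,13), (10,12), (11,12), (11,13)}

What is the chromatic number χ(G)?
Clique number ω(G) = 2 (lower bound: χ ≥ ω).
The graph is bipartite (no odd cycle), so 2 colors suffice: χ(G) = 2.
A valid 2-coloring: color 1: [8, 12, 13]; color 2: [0, 4, 10, 11].

χ(G) = 2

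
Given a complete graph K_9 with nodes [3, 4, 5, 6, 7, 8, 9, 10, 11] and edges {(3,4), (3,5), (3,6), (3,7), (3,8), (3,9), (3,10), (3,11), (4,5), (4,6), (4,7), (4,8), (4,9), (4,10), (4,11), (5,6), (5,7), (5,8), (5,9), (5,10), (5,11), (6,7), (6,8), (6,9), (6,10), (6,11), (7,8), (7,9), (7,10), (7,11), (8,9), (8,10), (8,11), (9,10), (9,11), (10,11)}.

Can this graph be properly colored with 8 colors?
No, G is not 8-colorable

The clique on vertices [3, 4, 5, 6, 7, 8, 9, 10, 11] has size 9 > 8, so it alone needs 9 colors.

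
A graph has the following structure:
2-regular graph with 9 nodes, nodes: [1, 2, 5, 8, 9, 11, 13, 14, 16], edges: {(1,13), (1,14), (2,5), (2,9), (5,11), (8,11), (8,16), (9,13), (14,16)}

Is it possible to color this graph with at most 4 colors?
Yes, G is 4-colorable

A valid 4-coloring: color 1: [1, 5, 8, 9]; color 2: [2, 11, 13, 16]; color 3: [14].
(χ(G) = 3 ≤ 4.)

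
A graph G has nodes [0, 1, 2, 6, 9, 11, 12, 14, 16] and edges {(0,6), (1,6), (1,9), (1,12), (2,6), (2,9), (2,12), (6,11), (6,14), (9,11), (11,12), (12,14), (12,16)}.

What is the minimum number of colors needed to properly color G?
χ(G) = 2

Clique number ω(G) = 2 (lower bound: χ ≥ ω).
The graph is bipartite (no odd cycle), so 2 colors suffice: χ(G) = 2.
A valid 2-coloring: color 1: [6, 9, 12]; color 2: [0, 1, 2, 11, 14, 16].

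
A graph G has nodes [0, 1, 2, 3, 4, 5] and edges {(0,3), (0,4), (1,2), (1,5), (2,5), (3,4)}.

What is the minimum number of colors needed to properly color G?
χ(G) = 3

Clique number ω(G) = 3 (lower bound: χ ≥ ω).
The clique on [0, 3, 4] has size 3, forcing χ ≥ 3, and the coloring below uses 3 colors, so χ(G) = 3.
A valid 3-coloring: color 1: [0, 2]; color 2: [4, 5]; color 3: [1, 3].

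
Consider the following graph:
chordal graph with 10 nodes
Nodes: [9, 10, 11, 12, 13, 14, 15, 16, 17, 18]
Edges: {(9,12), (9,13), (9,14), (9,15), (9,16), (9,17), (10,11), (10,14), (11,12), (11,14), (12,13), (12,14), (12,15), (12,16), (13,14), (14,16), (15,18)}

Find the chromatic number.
Clique number ω(G) = 4 (lower bound: χ ≥ ω).
The clique on [9, 12, 14, 16] has size 4, forcing χ ≥ 4, and the coloring below uses 4 colors, so χ(G) = 4.
A valid 4-coloring: color 1: [9, 11, 18]; color 2: [10, 12, 17]; color 3: [14, 15]; color 4: [13, 16].

χ(G) = 4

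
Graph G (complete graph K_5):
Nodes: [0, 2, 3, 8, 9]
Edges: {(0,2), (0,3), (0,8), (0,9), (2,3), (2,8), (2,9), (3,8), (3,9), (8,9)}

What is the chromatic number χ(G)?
Clique number ω(G) = 5 (lower bound: χ ≥ ω).
The clique on [0, 2, 3, 8, 9] has size 5, forcing χ ≥ 5, and the coloring below uses 5 colors, so χ(G) = 5.
A valid 5-coloring: color 1: [0]; color 2: [3]; color 3: [8]; color 4: [9]; color 5: [2].

χ(G) = 5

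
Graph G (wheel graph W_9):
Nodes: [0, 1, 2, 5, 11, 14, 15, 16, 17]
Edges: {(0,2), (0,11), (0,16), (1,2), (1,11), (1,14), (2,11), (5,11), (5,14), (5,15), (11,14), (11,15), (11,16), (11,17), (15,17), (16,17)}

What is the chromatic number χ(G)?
χ(G) = 3

Clique number ω(G) = 3 (lower bound: χ ≥ ω).
The clique on [0, 11, 16] has size 3, forcing χ ≥ 3, and the coloring below uses 3 colors, so χ(G) = 3.
A valid 3-coloring: color 1: [11]; color 2: [0, 1, 5, 17]; color 3: [2, 14, 15, 16].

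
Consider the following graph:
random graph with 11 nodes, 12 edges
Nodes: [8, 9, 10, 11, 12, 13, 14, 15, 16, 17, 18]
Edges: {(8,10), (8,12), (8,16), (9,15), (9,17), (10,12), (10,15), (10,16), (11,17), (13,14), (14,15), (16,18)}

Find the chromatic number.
Clique number ω(G) = 3 (lower bound: χ ≥ ω).
The clique on [8, 10, 16] has size 3, forcing χ ≥ 3, and the coloring below uses 3 colors, so χ(G) = 3.
A valid 3-coloring: color 1: [9, 10, 11, 14, 18]; color 2: [12, 13, 15, 16, 17]; color 3: [8].

χ(G) = 3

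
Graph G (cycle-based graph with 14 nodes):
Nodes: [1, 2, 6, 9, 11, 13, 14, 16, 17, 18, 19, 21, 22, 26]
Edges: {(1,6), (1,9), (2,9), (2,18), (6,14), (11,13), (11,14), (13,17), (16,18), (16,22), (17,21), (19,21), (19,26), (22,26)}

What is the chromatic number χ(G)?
χ(G) = 2

Clique number ω(G) = 2 (lower bound: χ ≥ ω).
The graph is bipartite (no odd cycle), so 2 colors suffice: χ(G) = 2.
A valid 2-coloring: color 1: [6, 9, 11, 17, 18, 19, 22]; color 2: [1, 2, 13, 14, 16, 21, 26].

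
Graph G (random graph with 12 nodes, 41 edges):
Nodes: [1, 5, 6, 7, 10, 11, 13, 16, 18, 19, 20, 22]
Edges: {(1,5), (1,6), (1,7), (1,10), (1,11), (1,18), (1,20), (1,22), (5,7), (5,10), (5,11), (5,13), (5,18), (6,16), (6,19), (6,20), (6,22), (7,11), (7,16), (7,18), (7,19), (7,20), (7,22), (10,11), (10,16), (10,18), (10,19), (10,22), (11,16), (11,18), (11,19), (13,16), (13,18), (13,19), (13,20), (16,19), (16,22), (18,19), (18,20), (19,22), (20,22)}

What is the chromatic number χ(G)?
χ(G) = 5

Clique number ω(G) = 5 (lower bound: χ ≥ ω).
The clique on [1, 5, 10, 11, 18] has size 5, forcing χ ≥ 5, and the coloring below uses 5 colors, so χ(G) = 5.
A valid 5-coloring: color 1: [1, 19]; color 2: [16, 18]; color 3: [6, 7, 10, 13]; color 4: [11, 20]; color 5: [5, 22].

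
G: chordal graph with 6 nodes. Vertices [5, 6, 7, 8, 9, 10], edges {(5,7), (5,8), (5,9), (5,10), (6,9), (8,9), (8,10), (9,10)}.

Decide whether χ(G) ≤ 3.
No, G is not 3-colorable

The clique on vertices [5, 8, 9, 10] has size 4 > 3, so it alone needs 4 colors.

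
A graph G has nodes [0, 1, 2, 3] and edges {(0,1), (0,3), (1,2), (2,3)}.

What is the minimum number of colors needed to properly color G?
χ(G) = 2

Clique number ω(G) = 2 (lower bound: χ ≥ ω).
The graph is bipartite (no odd cycle), so 2 colors suffice: χ(G) = 2.
A valid 2-coloring: color 1: [1, 3]; color 2: [0, 2].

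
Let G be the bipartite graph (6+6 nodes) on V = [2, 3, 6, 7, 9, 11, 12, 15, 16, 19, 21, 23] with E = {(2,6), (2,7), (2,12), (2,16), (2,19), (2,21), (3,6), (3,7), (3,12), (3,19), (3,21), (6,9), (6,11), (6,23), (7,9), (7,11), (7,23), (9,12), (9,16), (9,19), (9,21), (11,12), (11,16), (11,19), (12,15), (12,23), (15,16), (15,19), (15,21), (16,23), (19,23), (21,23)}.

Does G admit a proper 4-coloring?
A valid 4-coloring: color 1: [2, 3, 9, 11, 15, 23]; color 2: [6, 7, 12, 16, 19, 21].
(χ(G) = 2 ≤ 4.)

Yes, G is 4-colorable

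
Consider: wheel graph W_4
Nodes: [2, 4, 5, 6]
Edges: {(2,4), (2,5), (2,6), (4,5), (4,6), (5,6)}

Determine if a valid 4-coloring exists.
Yes, G is 4-colorable

A valid 4-coloring: color 1: [6]; color 2: [4]; color 3: [5]; color 4: [2].
(χ(G) = 4 ≤ 4.)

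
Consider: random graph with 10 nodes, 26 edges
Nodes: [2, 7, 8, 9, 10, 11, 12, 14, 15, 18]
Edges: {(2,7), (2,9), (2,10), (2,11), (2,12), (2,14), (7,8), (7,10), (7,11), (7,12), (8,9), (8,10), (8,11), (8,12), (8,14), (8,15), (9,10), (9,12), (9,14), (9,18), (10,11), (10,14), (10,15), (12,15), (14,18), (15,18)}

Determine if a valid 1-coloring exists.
The clique on vertices [8, 9, 10, 14] has size 4 > 1, so it alone needs 4 colors.

No, G is not 1-colorable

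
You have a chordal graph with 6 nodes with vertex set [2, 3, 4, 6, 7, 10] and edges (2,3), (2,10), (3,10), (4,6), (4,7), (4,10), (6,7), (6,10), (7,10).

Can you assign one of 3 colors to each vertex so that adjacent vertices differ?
The clique on vertices [4, 6, 7, 10] has size 4 > 3, so it alone needs 4 colors.

No, G is not 3-colorable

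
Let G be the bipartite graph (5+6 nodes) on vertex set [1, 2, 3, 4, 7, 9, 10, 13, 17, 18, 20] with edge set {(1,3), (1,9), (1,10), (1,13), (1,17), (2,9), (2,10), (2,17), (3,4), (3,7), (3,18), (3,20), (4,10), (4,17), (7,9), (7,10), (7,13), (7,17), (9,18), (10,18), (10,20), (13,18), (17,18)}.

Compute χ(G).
Clique number ω(G) = 2 (lower bound: χ ≥ ω).
The graph is bipartite (no odd cycle), so 2 colors suffice: χ(G) = 2.
A valid 2-coloring: color 1: [3, 9, 10, 13, 17]; color 2: [1, 2, 4, 7, 18, 20].

χ(G) = 2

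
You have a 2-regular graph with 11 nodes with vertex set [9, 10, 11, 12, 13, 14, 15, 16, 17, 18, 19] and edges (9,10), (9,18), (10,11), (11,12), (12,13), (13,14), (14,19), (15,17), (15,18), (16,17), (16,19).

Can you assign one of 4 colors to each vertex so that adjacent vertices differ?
Yes, G is 4-colorable

A valid 4-coloring: color 1: [9, 11, 13, 15, 19]; color 2: [10, 12, 14, 17, 18]; color 3: [16].
(χ(G) = 3 ≤ 4.)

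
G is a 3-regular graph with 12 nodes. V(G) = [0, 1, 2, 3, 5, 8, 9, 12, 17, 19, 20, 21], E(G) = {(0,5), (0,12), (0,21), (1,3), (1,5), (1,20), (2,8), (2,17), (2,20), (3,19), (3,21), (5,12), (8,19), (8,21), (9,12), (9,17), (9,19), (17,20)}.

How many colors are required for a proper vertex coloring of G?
Clique number ω(G) = 3 (lower bound: χ ≥ ω).
The clique on [0, 5, 12] has size 3, forcing χ ≥ 3, and the coloring below uses 3 colors, so χ(G) = 3.
A valid 3-coloring: color 1: [1, 2, 12, 19, 21]; color 2: [3, 5, 8, 9, 20]; color 3: [0, 17].

χ(G) = 3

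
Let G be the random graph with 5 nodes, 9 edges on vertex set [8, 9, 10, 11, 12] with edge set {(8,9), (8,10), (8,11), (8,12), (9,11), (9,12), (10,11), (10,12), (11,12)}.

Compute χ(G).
χ(G) = 4

Clique number ω(G) = 4 (lower bound: χ ≥ ω).
The clique on [8, 9, 11, 12] has size 4, forcing χ ≥ 4, and the coloring below uses 4 colors, so χ(G) = 4.
A valid 4-coloring: color 1: [12]; color 2: [8]; color 3: [11]; color 4: [9, 10].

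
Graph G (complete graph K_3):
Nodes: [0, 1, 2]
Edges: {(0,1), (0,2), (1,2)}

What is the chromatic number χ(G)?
χ(G) = 3

Clique number ω(G) = 3 (lower bound: χ ≥ ω).
The clique on [0, 1, 2] has size 3, forcing χ ≥ 3, and the coloring below uses 3 colors, so χ(G) = 3.
A valid 3-coloring: color 1: [2]; color 2: [0]; color 3: [1].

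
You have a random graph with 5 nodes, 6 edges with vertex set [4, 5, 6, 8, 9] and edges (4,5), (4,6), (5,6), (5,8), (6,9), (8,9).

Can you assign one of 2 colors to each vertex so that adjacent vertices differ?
The clique on vertices [4, 5, 6] has size 3 > 2, so it alone needs 3 colors.

No, G is not 2-colorable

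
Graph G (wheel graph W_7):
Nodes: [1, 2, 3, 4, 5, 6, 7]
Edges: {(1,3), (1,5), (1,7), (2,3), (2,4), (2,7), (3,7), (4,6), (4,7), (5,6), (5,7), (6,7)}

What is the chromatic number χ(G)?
χ(G) = 3

Clique number ω(G) = 3 (lower bound: χ ≥ ω).
The clique on [1, 3, 7] has size 3, forcing χ ≥ 3, and the coloring below uses 3 colors, so χ(G) = 3.
A valid 3-coloring: color 1: [7]; color 2: [1, 2, 6]; color 3: [3, 4, 5].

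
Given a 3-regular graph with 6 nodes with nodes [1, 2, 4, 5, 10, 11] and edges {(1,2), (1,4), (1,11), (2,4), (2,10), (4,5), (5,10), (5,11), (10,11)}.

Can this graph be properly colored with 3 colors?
A valid 3-coloring: color 1: [4, 11]; color 2: [2, 5]; color 3: [1, 10].
(χ(G) = 3 ≤ 3.)

Yes, G is 3-colorable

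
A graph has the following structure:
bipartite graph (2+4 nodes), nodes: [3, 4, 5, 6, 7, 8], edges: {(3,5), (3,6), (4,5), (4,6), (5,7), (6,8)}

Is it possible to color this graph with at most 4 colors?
Yes, G is 4-colorable

A valid 4-coloring: color 1: [5, 6]; color 2: [3, 4, 7, 8].
(χ(G) = 2 ≤ 4.)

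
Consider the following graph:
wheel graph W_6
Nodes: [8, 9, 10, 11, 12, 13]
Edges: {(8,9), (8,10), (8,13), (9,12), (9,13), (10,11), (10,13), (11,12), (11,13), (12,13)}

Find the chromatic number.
χ(G) = 4

Clique number ω(G) = 3 (lower bound: χ ≥ ω).
Odd cycle [12, 9, 8, 10, 11] needs 3 colors (χ ≥ 3).
Vertex 13 is adjacent to every vertex of [8, 9, 10, 11, 12], which already need 3 colors among themselves, so 13 needs a new color (χ ≥ 4).
The coloring below uses 4 colors, so χ(G) = 4.
A valid 4-coloring: color 1: [13]; color 2: [10, 12]; color 3: [9, 11]; color 4: [8].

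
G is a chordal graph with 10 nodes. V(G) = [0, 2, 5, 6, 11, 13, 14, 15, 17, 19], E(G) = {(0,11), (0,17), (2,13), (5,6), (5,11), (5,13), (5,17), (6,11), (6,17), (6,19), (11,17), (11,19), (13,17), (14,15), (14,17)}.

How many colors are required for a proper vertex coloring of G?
χ(G) = 4

Clique number ω(G) = 4 (lower bound: χ ≥ ω).
The clique on [5, 6, 11, 17] has size 4, forcing χ ≥ 4, and the coloring below uses 4 colors, so χ(G) = 4.
A valid 4-coloring: color 1: [2, 15, 17, 19]; color 2: [11, 13, 14]; color 3: [0, 6]; color 4: [5].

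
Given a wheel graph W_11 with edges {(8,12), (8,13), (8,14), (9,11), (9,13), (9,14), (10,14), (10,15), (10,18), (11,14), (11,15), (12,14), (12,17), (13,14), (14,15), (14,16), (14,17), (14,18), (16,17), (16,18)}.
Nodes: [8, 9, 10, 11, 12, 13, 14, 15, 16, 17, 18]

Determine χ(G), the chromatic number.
χ(G) = 3

Clique number ω(G) = 3 (lower bound: χ ≥ ω).
The clique on [8, 12, 14] has size 3, forcing χ ≥ 3, and the coloring below uses 3 colors, so χ(G) = 3.
A valid 3-coloring: color 1: [14]; color 2: [10, 11, 12, 13, 16]; color 3: [8, 9, 15, 17, 18].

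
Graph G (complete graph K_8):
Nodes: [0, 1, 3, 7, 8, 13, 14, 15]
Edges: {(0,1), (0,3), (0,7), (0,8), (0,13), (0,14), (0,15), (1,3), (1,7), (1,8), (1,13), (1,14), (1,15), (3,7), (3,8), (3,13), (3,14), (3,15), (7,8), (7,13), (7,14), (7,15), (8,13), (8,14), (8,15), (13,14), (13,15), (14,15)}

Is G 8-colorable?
A valid 8-coloring: color 1: [8]; color 2: [1]; color 3: [13]; color 4: [14]; color 5: [15]; color 6: [0]; color 7: [3]; color 8: [7].
(χ(G) = 8 ≤ 8.)

Yes, G is 8-colorable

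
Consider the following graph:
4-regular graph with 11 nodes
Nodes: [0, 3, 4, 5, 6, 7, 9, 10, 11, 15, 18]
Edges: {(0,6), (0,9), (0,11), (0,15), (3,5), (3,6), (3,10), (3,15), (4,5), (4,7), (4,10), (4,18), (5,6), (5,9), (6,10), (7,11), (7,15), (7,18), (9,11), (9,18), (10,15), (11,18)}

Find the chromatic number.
χ(G) = 3

Clique number ω(G) = 3 (lower bound: χ ≥ ω).
The clique on [0, 9, 11] has size 3, forcing χ ≥ 3, and the coloring below uses 3 colors, so χ(G) = 3.
A valid 3-coloring: color 1: [4, 6, 11, 15]; color 2: [0, 5, 10, 18]; color 3: [3, 7, 9].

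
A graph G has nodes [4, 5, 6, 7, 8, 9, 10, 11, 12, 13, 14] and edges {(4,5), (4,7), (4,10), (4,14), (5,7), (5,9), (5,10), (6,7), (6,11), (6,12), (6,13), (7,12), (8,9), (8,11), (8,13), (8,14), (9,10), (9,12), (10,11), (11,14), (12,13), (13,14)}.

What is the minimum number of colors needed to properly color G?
χ(G) = 4

Clique number ω(G) = 3 (lower bound: χ ≥ ω).
Suppose a proper 3-coloring c exists. The clique [4, 5, 7] takes 3 distinct colors; by symmetry let c(4) = 1, c(5) = 2, c(7) = 3.
- Vertex 10: neighbors [4, 5] already have colors [1, 2] ⇒ c(10) = 3.
- Vertex 9: neighbors [5, 10] already have colors [2, 3] ⇒ c(9) = 1.
- Vertex 12: neighbors [9, 7] already have colors [1, 3] ⇒ c(12) = 2.
- Vertex 6: neighbors [12, 7] already have colors [2, 3] ⇒ c(6) = 1.
- Vertex 11: neighbors [6, 10] already have colors [1, 3] ⇒ c(11) = 2.
- Vertex 8: neighbors [9, 11] already have colors [1, 2] ⇒ c(8) = 3.
- Vertex 13: neighbors [6, 12, 8] already have colors [1, 2, 3] — all 3 colors blocked. Contradiction.
The forced assignments end in a contradiction, so G has no proper 3-coloring (χ ≥ 4).
The coloring below uses 4 colors, so χ(G) = 4.
A valid 4-coloring: color 1: [4, 6, 8]; color 2: [7, 10, 14]; color 3: [9, 11, 13]; color 4: [5, 12].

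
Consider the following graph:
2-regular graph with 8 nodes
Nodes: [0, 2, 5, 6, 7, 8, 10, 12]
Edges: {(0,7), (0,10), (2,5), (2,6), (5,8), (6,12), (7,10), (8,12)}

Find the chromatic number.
χ(G) = 3

Clique number ω(G) = 3 (lower bound: χ ≥ ω).
The clique on [0, 7, 10] has size 3, forcing χ ≥ 3, and the coloring below uses 3 colors, so χ(G) = 3.
A valid 3-coloring: color 1: [5, 10, 12]; color 2: [0, 6, 8]; color 3: [2, 7].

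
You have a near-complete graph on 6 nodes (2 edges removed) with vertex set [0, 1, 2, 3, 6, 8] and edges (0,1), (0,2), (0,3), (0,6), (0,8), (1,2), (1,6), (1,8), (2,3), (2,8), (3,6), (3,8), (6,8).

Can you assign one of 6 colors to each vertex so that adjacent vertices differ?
Yes, G is 6-colorable

A valid 6-coloring: color 1: [0]; color 2: [8]; color 3: [1, 3]; color 4: [2, 6].
(χ(G) = 4 ≤ 6.)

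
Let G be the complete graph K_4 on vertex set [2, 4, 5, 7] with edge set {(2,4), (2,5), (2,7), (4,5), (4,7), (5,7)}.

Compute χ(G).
χ(G) = 4

Clique number ω(G) = 4 (lower bound: χ ≥ ω).
The clique on [2, 4, 5, 7] has size 4, forcing χ ≥ 4, and the coloring below uses 4 colors, so χ(G) = 4.
A valid 4-coloring: color 1: [4]; color 2: [7]; color 3: [2]; color 4: [5].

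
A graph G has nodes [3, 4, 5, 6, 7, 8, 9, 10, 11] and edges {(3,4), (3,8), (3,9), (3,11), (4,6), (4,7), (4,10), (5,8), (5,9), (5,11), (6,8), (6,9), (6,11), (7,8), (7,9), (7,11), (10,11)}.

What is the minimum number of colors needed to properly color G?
Clique number ω(G) = 2 (lower bound: χ ≥ ω).
The graph is bipartite (no odd cycle), so 2 colors suffice: χ(G) = 2.
A valid 2-coloring: color 1: [4, 8, 9, 11]; color 2: [3, 5, 6, 7, 10].

χ(G) = 2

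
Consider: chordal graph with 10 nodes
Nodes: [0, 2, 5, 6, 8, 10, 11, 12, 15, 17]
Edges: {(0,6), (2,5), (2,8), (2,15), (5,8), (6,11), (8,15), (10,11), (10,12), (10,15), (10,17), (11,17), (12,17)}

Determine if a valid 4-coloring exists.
A valid 4-coloring: color 1: [6, 8, 10]; color 2: [0, 5, 15, 17]; color 3: [2, 11, 12].
(χ(G) = 3 ≤ 4.)

Yes, G is 4-colorable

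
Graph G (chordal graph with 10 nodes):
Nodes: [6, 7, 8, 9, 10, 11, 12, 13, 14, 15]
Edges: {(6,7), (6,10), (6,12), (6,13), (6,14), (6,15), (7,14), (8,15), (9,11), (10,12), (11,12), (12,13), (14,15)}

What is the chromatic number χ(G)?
Clique number ω(G) = 3 (lower bound: χ ≥ ω).
The clique on [6, 10, 12] has size 3, forcing χ ≥ 3, and the coloring below uses 3 colors, so χ(G) = 3.
A valid 3-coloring: color 1: [6, 8, 11]; color 2: [9, 12, 14]; color 3: [7, 10, 13, 15].

χ(G) = 3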